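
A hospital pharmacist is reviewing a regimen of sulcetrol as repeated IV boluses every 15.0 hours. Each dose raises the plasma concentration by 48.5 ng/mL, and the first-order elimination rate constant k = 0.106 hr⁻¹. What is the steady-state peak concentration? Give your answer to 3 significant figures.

Fraction remaining after one interval: e^(−kτ) = e^(−0.1060 × 15.0) = 0.2039
R = 1 / (1 − 0.2039) = 1.256
Css,max = 48.5 × 1.256 ≈ 60.9 ng/mL

60.9 ng/mL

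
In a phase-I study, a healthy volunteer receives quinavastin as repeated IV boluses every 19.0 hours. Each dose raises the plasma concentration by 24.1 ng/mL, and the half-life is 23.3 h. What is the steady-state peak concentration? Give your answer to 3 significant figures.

55.8 ng/mL

k = ln 2 / 23.3 = 0.02975 h⁻¹
Fraction remaining after one interval: e^(−kτ) = e^(−0.02975 × 19.0) = 0.5682
R = 1 / (1 − 0.5682) = 2.316
Css,max = 24.1 × 2.316 ≈ 55.8 ng/mL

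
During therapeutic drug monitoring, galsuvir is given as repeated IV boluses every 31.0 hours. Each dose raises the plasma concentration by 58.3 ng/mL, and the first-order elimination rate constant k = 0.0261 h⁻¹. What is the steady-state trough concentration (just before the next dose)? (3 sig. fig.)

Fraction remaining after one interval: e^(−kτ) = e^(−0.02610 × 31.0) = 0.4453
R = 1 / (1 − 0.4453) = 1.803
Css,max = 58.3 × 1.803 = 105.1 ng/mL
Css,min = Css,max × e^(−kτ) = 105.1 × 0.4453 ≈ 46.8 ng/mL

46.8 ng/mL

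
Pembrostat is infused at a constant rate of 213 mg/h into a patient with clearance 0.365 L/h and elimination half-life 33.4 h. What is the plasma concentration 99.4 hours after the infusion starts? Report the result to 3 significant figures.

509 mg/L

Css = rate / CL = 213 / 0.365 = 583.6 mg/L
k = ln 2 / 33.4 = 0.02075 h⁻¹
C(t) = Css (1 − e^(−kt)) = 583.6 × (1 − e^(−2.063)) = 583.6 × 0.8729 ≈ 509 mg/L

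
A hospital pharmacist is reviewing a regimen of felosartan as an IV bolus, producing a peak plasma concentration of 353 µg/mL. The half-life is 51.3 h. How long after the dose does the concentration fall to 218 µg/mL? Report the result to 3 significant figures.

35.7 hours

k = ln 2 / 51.3 = 0.01351 h⁻¹
C(t) = C₀ e^(−kt)  ⇒  t = ln(C₀/C) / k
t = ln(353/218) / 0.01351 = 0.4820 / 0.01351 ≈ 35.7 hours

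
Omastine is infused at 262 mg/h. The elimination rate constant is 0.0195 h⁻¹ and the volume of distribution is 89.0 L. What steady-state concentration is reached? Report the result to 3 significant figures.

151 mg/L

CL = k · V = 0.0195 × 89.0 = 1.736 L/h
Css = rate / CL = 262 / 1.736 ≈ 151 mg/L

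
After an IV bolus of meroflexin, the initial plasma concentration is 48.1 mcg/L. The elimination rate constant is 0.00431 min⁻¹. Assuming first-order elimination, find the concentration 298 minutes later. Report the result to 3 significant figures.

C(t) = C₀ e^(−kt) = 48.1 × e^(−0.004310 × 298) = 48.1 × e^(−1.284) = 48.1 × 0.2768 ≈ 13.3 mcg/L

13.3 mcg/L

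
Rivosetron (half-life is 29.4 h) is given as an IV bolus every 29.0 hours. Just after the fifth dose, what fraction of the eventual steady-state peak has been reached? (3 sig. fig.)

k = ln 2 / 29.4 = 0.02358 h⁻¹
f_n = 1 − e^(−nkτ) = 1 − e^(−5 × 0.02358 × 29.0) = 1 − e^(−3.419) = 1 − 0.03276 ≈ 0.967

0.967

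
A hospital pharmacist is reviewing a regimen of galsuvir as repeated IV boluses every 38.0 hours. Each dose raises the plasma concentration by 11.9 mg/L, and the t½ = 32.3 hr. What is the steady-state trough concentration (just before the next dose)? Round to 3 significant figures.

k = ln 2 / 32.3 = 0.02146 hr⁻¹
Fraction remaining after one interval: e^(−kτ) = e^(−0.02146 × 38.0) = 0.4424
R = 1 / (1 − 0.4424) = 1.794
Css,max = 11.9 × 1.794 = 21.34 mg/L
Css,min = Css,max × e^(−kτ) = 21.34 × 0.4424 ≈ 9.44 mg/L

9.44 mg/L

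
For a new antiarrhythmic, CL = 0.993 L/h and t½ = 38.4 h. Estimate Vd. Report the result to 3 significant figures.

55.0 L

k = ln 2 / t½ = ln 2 / 38.4 = 0.01805 h⁻¹
V = CL / k = 0.993 / 0.01805 ≈ 55.0 L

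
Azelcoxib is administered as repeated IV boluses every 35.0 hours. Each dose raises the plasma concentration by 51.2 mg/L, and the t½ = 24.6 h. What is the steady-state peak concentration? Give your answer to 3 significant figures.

k = ln 2 / 24.6 = 0.02818 h⁻¹
Fraction remaining after one interval: e^(−kτ) = e^(−0.02818 × 35.0) = 0.3730
R = 1 / (1 − 0.3730) = 1.595
Css,max = 51.2 × 1.595 ≈ 81.7 mg/L

81.7 mg/L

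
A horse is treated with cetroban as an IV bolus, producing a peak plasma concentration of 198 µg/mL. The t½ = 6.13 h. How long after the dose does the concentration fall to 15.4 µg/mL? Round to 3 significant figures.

22.6 hours

k = ln 2 / 6.13 = 0.1131 h⁻¹
C(t) = C₀ e^(−kt)  ⇒  t = ln(C₀/C) / k
t = ln(198/15.4) / 0.1131 = 2.554 / 0.1131 ≈ 22.6 hours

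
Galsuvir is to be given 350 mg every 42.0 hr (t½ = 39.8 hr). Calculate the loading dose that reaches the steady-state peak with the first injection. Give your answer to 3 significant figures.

675 mg

k = ln 2 / 39.8 = 0.01742 hr⁻¹
Accumulation ratio R = 1 / (1 − e^(−kτ)) = 1 / (1 − e^(−0.01742×42.0)) = 1 / (1 − 0.4812) = 1.928
Loading dose = maintenance dose × R = 350 × 1.928 ≈ 675 mg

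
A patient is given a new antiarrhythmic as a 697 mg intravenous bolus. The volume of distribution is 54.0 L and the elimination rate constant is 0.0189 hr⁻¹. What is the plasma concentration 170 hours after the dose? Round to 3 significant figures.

C₀ = dose / V = 697 / 54.0 = 12.91 mg/L
C(t) = C₀ e^(−kt) = 12.91 × e^(−0.01890 × 170) = 12.91 × e^(−3.213) = 12.91 × 0.04024 ≈ 0.519 mg/L

0.519 mg/L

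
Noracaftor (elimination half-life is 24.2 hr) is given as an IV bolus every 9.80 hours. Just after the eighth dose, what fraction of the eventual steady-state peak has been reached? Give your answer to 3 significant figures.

0.894

k = ln 2 / 24.2 = 0.02864 hr⁻¹
f_n = 1 − e^(−nkτ) = 1 − e^(−8 × 0.02864 × 9.80) = 1 − e^(−2.246) = 1 − 0.1059 ≈ 0.894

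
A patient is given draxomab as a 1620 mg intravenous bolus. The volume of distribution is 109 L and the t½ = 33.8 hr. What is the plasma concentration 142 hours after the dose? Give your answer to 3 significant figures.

C₀ = dose / V = 1620 / 109 = 14.86 µg/mL
k = ln 2 / 33.8 = 0.02051 hr⁻¹
C(t) = C₀ e^(−kt) = 14.86 × e^(−0.02051 × 142) = 14.86 × e^(−2.912) = 14.86 × 0.05436 ≈ 0.808 µg/mL

0.808 µg/mL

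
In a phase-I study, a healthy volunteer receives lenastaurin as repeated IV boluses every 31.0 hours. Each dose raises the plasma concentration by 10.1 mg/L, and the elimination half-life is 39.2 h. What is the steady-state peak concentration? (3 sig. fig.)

k = ln 2 / 39.2 = 0.01768 h⁻¹
Fraction remaining after one interval: e^(−kτ) = e^(−0.01768 × 31.0) = 0.5780
R = 1 / (1 − 0.5780) = 2.370
Css,max = 10.1 × 2.370 ≈ 23.9 mg/L

23.9 mg/L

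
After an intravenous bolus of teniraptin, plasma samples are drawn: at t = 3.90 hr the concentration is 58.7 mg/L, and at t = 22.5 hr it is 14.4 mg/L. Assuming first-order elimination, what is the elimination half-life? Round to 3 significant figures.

9.17 hours

k = ln(C₁/C₂) / (t₂ − t₁) = ln(58.7/14.4) / (22.5 − 3.90)
  = 1.405 / 18.60 = 0.07555 hr⁻¹
t½ = ln 2 / k = ln 2 / 0.07555 ≈ 9.17 hours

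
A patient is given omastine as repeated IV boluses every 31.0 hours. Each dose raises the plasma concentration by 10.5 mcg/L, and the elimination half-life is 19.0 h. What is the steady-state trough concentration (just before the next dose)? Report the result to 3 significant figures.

k = ln 2 / 19.0 = 0.03648 h⁻¹
Fraction remaining after one interval: e^(−kτ) = e^(−0.03648 × 31.0) = 0.3227
R = 1 / (1 − 0.3227) = 1.477
Css,max = 10.5 × 1.477 = 15.50 mcg/L
Css,min = Css,max × e^(−kτ) = 15.50 × 0.3227 ≈ 5.00 mcg/L

5.00 mcg/L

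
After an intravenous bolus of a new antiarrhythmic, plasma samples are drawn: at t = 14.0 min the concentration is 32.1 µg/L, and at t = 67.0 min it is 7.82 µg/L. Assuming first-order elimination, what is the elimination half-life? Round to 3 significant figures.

k = ln(C₁/C₂) / (t₂ − t₁) = ln(32.1/7.82) / (67.0 − 14.0)
  = 1.412 / 53.00 = 0.02664 min⁻¹
t½ = ln 2 / k = ln 2 / 0.02664 ≈ 26.0 minutes

26.0 minutes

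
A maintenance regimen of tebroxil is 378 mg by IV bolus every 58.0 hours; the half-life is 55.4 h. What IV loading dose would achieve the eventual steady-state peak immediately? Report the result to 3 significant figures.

k = ln 2 / 55.4 = 0.01251 h⁻¹
Accumulation ratio R = 1 / (1 − e^(−kτ)) = 1 / (1 − e^(−0.01251×58.0)) = 1 / (1 − 0.4840) = 1.938
Loading dose = maintenance dose × R = 378 × 1.938 ≈ 733 mg

733 mg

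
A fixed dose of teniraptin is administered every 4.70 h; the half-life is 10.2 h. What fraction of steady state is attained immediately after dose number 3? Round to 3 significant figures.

0.616

k = ln 2 / 10.2 = 0.06796 h⁻¹
f_n = 1 − e^(−nkτ) = 1 − e^(−3 × 0.06796 × 4.70) = 1 − e^(−0.9582) = 1 − 0.3836 ≈ 0.616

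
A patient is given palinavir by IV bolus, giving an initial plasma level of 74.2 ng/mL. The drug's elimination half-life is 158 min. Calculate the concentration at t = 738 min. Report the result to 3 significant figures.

2.91 ng/mL

k = ln 2 / 158 = 0.004387 min⁻¹
C(t) = C₀ e^(−kt) = 74.2 × e^(−0.004387 × 738) = 74.2 × e^(−3.238) = 74.2 × 0.03926 ≈ 2.91 ng/mL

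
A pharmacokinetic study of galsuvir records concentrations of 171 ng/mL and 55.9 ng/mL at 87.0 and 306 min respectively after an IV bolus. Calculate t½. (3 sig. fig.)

k = ln(C₁/C₂) / (t₂ − t₁) = ln(171/55.9) / (306 − 87.0)
  = 1.118 / 219.0 = 0.005105 min⁻¹
t½ = ln 2 / k = ln 2 / 0.005105 ≈ 136 minutes

136 minutes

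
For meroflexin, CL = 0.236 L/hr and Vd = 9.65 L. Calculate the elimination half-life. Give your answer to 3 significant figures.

28.3 hours

k = CL / V = 0.236 / 9.65 = 0.02446 hr⁻¹
t½ = ln 2 / k = ln 2 / 0.02446 ≈ 28.3 hours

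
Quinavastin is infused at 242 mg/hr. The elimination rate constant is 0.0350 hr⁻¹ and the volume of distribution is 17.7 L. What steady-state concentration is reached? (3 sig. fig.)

CL = k · V = 0.0350 × 17.7 = 0.6195 L/hr
Css = rate / CL = 242 / 0.6195 ≈ 391 µg/mL

391 µg/mL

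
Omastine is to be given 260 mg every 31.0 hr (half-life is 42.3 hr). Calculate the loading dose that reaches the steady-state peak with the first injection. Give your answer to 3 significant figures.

k = ln 2 / 42.3 = 0.01639 hr⁻¹
Accumulation ratio R = 1 / (1 − e^(−kτ)) = 1 / (1 − e^(−0.01639×31.0)) = 1 / (1 − 0.6017) = 2.511
Loading dose = maintenance dose × R = 260 × 2.511 ≈ 653 mg

653 mg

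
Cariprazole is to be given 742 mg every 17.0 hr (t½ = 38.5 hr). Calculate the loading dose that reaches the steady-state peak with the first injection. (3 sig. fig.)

k = ln 2 / 38.5 = 0.01800 hr⁻¹
Accumulation ratio R = 1 / (1 − e^(−kτ)) = 1 / (1 − e^(−0.01800×17.0)) = 1 / (1 − 0.7363) = 3.793
Loading dose = maintenance dose × R = 742 × 3.793 ≈ 2810 mg

2810 mg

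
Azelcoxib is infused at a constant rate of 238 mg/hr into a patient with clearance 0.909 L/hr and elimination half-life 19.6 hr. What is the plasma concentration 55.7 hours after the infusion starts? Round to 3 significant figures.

225 µg/mL

Css = rate / CL = 238 / 0.909 = 261.8 µg/mL
k = ln 2 / 19.6 = 0.03536 hr⁻¹
C(t) = Css (1 − e^(−kt)) = 261.8 × (1 − e^(−1.970)) = 261.8 × 0.8605 ≈ 225 µg/mL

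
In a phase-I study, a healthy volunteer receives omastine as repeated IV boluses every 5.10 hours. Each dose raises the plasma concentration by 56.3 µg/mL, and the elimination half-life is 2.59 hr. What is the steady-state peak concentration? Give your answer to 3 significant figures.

k = ln 2 / 2.59 = 0.2676 hr⁻¹
Fraction remaining after one interval: e^(−kτ) = e^(−0.2676 × 5.10) = 0.2554
R = 1 / (1 − 0.2554) = 1.343
Css,max = 56.3 × 1.343 ≈ 75.6 µg/mL

75.6 µg/mL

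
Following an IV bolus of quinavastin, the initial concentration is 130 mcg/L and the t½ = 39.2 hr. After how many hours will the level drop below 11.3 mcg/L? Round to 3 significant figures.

138 hours

k = ln 2 / 39.2 = 0.01768 hr⁻¹
C(t) = C₀ e^(−kt)  ⇒  t = ln(C₀/C) / k
t = ln(130/11.3) / 0.01768 = 2.443 / 0.01768 ≈ 138 hours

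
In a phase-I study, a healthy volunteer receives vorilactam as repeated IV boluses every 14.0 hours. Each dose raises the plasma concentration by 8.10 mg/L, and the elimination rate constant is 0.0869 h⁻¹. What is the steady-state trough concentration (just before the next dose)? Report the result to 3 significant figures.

3.41 mg/L

Fraction remaining after one interval: e^(−kτ) = e^(−0.08690 × 14.0) = 0.2962
R = 1 / (1 − 0.2962) = 1.421
Css,max = 8.10 × 1.421 = 11.51 mg/L
Css,min = Css,max × e^(−kτ) = 11.51 × 0.2962 ≈ 3.41 mg/L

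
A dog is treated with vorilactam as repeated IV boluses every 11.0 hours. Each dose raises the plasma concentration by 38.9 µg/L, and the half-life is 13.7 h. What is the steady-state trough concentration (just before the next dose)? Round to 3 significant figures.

k = ln 2 / 13.7 = 0.05059 h⁻¹
Fraction remaining after one interval: e^(−kτ) = e^(−0.05059 × 11.0) = 0.5732
R = 1 / (1 − 0.5732) = 2.343
Css,max = 38.9 × 2.343 = 91.14 µg/L
Css,min = Css,max × e^(−kτ) = 91.14 × 0.5732 ≈ 52.2 µg/L

52.2 µg/L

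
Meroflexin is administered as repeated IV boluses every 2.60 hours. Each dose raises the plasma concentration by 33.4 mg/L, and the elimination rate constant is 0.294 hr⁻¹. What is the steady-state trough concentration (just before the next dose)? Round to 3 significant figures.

29.1 mg/L

Fraction remaining after one interval: e^(−kτ) = e^(−0.2940 × 2.60) = 0.4656
R = 1 / (1 − 0.4656) = 1.871
Css,max = 33.4 × 1.871 = 62.50 mg/L
Css,min = Css,max × e^(−kτ) = 62.50 × 0.4656 ≈ 29.1 mg/L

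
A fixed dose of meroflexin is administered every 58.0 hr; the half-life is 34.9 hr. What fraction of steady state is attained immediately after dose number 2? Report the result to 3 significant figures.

k = ln 2 / 34.9 = 0.01986 hr⁻¹
f_n = 1 − e^(−nkτ) = 1 − e^(−2 × 0.01986 × 58.0) = 1 − e^(−2.304) = 1 − 0.09987 ≈ 0.900

0.900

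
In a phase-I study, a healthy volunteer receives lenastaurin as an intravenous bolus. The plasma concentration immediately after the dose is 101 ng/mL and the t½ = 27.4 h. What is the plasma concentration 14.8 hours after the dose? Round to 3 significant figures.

69.5 ng/mL

k = ln 2 / 27.4 = 0.02530 h⁻¹
14.8 h is 0.5401 half-lives, so C = 101 × (1/2)^0.5401 = 101 × 0.6877 ≈ 69.5 ng/mL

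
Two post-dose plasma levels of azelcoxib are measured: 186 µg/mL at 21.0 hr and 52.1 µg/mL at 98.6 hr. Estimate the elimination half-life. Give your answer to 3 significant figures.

42.3 hours

k = ln(C₁/C₂) / (t₂ − t₁) = ln(186/52.1) / (98.6 − 21.0)
  = 1.273 / 77.60 = 0.01640 hr⁻¹
t½ = ln 2 / k = ln 2 / 0.01640 ≈ 42.3 hours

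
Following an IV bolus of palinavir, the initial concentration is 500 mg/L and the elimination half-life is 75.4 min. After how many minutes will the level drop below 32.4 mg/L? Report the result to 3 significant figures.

k = ln 2 / 75.4 = 0.009193 min⁻¹
C(t) = C₀ e^(−kt)  ⇒  t = ln(C₀/C) / k
t = ln(500/32.4) / 0.009193 = 2.736 / 0.009193 ≈ 298 minutes

298 minutes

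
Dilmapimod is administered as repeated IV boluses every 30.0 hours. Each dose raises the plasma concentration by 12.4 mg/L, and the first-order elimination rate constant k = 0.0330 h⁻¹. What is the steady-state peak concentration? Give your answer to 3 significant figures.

Fraction remaining after one interval: e^(−kτ) = e^(−0.03300 × 30.0) = 0.3716
R = 1 / (1 − 0.3716) = 1.591
Css,max = 12.4 × 1.591 ≈ 19.7 mg/L

19.7 mg/L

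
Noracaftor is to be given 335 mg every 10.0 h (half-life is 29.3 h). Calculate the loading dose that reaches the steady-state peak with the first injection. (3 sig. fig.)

k = ln 2 / 29.3 = 0.02366 h⁻¹
Accumulation ratio R = 1 / (1 − e^(−kτ)) = 1 / (1 − e^(−0.02366×10.0)) = 1 / (1 − 0.7893) = 4.747
Loading dose = maintenance dose × R = 335 × 4.747 ≈ 1590 mg

1590 mg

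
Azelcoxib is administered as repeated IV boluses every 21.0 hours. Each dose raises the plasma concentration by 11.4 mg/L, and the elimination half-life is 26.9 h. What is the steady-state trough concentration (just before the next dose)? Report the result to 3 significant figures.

15.9 mg/L

k = ln 2 / 26.9 = 0.02577 h⁻¹
Fraction remaining after one interval: e^(−kτ) = e^(−0.02577 × 21.0) = 0.5821
R = 1 / (1 − 0.5821) = 2.393
Css,max = 11.4 × 2.393 = 27.28 mg/L
Css,min = Css,max × e^(−kτ) = 27.28 × 0.5821 ≈ 15.9 mg/L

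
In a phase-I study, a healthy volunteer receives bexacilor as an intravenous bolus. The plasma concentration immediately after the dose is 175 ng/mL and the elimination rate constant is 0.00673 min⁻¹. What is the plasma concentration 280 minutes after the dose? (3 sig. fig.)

26.6 ng/mL

C(t) = C₀ e^(−kt) = 175 × e^(−0.006730 × 280) = 175 × e^(−1.884) = 175 × 0.1519 ≈ 26.6 ng/mL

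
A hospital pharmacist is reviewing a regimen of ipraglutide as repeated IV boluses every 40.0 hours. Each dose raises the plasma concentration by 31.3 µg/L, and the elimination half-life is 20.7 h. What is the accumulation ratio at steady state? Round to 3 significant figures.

k = ln 2 / 20.7 = 0.03349 h⁻¹
Fraction remaining after one interval: e^(−kτ) = e^(−0.03349 × 40.0) = 0.2620
R = 1 / (1 − 0.2620) = 1 / 0.7380 ≈ 1.36

1.36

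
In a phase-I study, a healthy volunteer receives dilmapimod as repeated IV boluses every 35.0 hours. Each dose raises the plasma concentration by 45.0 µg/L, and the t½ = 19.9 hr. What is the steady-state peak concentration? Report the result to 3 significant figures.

63.9 µg/L

k = ln 2 / 19.9 = 0.03483 hr⁻¹
Fraction remaining after one interval: e^(−kτ) = e^(−0.03483 × 35.0) = 0.2955
R = 1 / (1 − 0.2955) = 1.419
Css,max = 45.0 × 1.419 ≈ 63.9 µg/L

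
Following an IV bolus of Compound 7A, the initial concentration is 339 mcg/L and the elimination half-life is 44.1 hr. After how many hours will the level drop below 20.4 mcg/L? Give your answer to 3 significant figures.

179 hours

k = ln 2 / 44.1 = 0.01572 hr⁻¹
C(t) = C₀ e^(−kt)  ⇒  t = ln(C₀/C) / k
t = ln(339/20.4) / 0.01572 = 2.810 / 0.01572 ≈ 179 hours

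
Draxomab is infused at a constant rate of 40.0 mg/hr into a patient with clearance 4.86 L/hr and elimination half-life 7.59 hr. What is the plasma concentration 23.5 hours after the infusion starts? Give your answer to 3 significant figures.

7.27 µg/mL

Css = rate / CL = 40.0 / 4.86 = 8.230 µg/mL
k = ln 2 / 7.59 = 0.09132 hr⁻¹
C(t) = Css (1 − e^(−kt)) = 8.230 × (1 − e^(−2.146)) = 8.230 × 0.8831 ≈ 7.27 µg/mL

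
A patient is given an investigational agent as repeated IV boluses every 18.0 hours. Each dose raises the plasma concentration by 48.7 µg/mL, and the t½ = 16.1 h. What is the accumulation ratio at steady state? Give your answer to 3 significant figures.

k = ln 2 / 16.1 = 0.04305 h⁻¹
Fraction remaining after one interval: e^(−kτ) = e^(−0.04305 × 18.0) = 0.4607
R = 1 / (1 − 0.4607) = 1 / 0.5393 ≈ 1.85

1.85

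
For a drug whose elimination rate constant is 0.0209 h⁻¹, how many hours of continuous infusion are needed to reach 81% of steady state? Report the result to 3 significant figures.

79.5 hours

f = 1 − e^(−kt)  ⇒  t = −ln(1 − f) / k
t = −ln(1 − 0.81) / 0.02090 = 1.661 / 0.02090 ≈ 79.5 hours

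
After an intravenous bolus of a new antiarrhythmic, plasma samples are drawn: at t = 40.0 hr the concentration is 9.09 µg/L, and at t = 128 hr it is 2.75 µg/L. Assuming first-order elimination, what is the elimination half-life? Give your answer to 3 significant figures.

k = ln(C₁/C₂) / (t₂ − t₁) = ln(9.09/2.75) / (128 − 40.0)
  = 1.196 / 88.00 = 0.01359 hr⁻¹
t½ = ln 2 / k = ln 2 / 0.01359 ≈ 51.0 hours

51.0 hours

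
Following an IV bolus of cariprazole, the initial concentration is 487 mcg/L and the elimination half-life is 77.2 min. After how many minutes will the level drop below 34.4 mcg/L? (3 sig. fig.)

295 minutes

k = ln 2 / 77.2 = 0.008979 min⁻¹
C(t) = C₀ e^(−kt)  ⇒  t = ln(C₀/C) / k
t = ln(487/34.4) / 0.008979 = 2.650 / 0.008979 ≈ 295 minutes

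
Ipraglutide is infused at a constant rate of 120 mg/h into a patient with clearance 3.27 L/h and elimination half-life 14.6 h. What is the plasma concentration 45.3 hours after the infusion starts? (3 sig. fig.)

Css = rate / CL = 120 / 3.27 = 36.70 µg/mL
k = ln 2 / 14.6 = 0.04748 h⁻¹
C(t) = Css (1 − e^(−kt)) = 36.70 × (1 − e^(−2.151)) = 36.70 × 0.8836 ≈ 32.4 µg/mL

32.4 µg/mL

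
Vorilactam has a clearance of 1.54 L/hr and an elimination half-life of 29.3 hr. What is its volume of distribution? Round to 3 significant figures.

65.1 L

k = ln 2 / t½ = ln 2 / 29.3 = 0.02366 hr⁻¹
V = CL / k = 1.54 / 0.02366 ≈ 65.1 L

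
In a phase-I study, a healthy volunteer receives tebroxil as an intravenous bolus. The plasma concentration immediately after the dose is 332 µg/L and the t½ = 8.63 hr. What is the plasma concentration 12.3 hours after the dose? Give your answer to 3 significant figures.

124 µg/L

k = ln 2 / 8.63 = 0.08032 hr⁻¹
C(t) = C₀ e^(−kt) = 332 × e^(−0.08032 × 12.3) = 332 × e^(−0.9879) = 332 × 0.3724 ≈ 124 µg/L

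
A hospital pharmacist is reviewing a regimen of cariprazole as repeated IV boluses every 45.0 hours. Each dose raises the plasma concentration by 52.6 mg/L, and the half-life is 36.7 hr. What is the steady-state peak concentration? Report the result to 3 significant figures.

k = ln 2 / 36.7 = 0.01889 hr⁻¹
Fraction remaining after one interval: e^(−kτ) = e^(−0.01889 × 45.0) = 0.4275
R = 1 / (1 − 0.4275) = 1.747
Css,max = 52.6 × 1.747 ≈ 91.9 mg/L

91.9 mg/L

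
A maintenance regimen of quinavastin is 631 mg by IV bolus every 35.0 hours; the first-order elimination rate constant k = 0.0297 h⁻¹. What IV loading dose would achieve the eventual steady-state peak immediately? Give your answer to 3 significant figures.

Accumulation ratio R = 1 / (1 − e^(−kτ)) = 1 / (1 − e^(−0.02970×35.0)) = 1 / (1 − 0.3536) = 1.547
Loading dose = maintenance dose × R = 631 × 1.547 ≈ 976 mg

976 mg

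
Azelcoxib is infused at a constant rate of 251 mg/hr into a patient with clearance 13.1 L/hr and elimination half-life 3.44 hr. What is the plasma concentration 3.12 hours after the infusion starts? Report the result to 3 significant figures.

Css = rate / CL = 251 / 13.1 = 19.16 mg/L
k = ln 2 / 3.44 = 0.2015 hr⁻¹
C(t) = Css (1 − e^(−kt)) = 19.16 × (1 − e^(−0.6287)) = 19.16 × 0.4667 ≈ 8.94 mg/L

8.94 mg/L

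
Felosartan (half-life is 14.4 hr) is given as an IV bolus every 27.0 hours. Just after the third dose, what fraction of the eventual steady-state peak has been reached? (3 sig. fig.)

0.980

k = ln 2 / 14.4 = 0.04814 hr⁻¹
f_n = 1 − e^(−nkτ) = 1 − e^(−3 × 0.04814 × 27.0) = 1 − e^(−3.899) = 1 − 0.02026 ≈ 0.980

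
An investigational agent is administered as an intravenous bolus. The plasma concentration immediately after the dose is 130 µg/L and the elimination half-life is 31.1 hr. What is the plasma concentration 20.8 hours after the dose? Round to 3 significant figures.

81.8 µg/L

k = ln 2 / 31.1 = 0.02229 hr⁻¹
C(t) = C₀ e^(−kt) = 130 × e^(−0.02229 × 20.8) = 130 × e^(−0.4636) = 130 × 0.6290 ≈ 81.8 µg/L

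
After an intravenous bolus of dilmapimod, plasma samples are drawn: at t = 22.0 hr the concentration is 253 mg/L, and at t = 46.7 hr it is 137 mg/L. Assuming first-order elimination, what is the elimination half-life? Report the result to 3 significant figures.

27.9 hours

k = ln(C₁/C₂) / (t₂ − t₁) = ln(253/137) / (46.7 − 22.0)
  = 0.6134 / 24.70 = 0.02483 hr⁻¹
t½ = ln 2 / k = ln 2 / 0.02483 ≈ 27.9 hours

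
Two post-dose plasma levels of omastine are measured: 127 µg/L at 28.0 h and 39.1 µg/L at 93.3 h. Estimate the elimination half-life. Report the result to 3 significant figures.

38.4 hours

k = ln(C₁/C₂) / (t₂ − t₁) = ln(127/39.1) / (93.3 − 28.0)
  = 1.178 / 65.30 = 0.01804 h⁻¹
t½ = ln 2 / k = ln 2 / 0.01804 ≈ 38.4 hours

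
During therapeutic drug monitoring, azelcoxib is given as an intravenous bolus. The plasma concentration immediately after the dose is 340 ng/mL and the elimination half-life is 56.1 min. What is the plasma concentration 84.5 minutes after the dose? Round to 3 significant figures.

k = ln 2 / 56.1 = 0.01236 min⁻¹
C(t) = C₀ e^(−kt) = 340 × e^(−0.01236 × 84.5) = 340 × e^(−1.044) = 340 × 0.3520 ≈ 120 ng/mL

120 ng/mL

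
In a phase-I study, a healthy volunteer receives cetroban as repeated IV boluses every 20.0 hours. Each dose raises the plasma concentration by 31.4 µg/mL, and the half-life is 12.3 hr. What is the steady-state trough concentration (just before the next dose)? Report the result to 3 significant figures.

k = ln 2 / 12.3 = 0.05635 hr⁻¹
Fraction remaining after one interval: e^(−kτ) = e^(−0.05635 × 20.0) = 0.3240
R = 1 / (1 − 0.3240) = 1.479
Css,max = 31.4 × 1.479 = 46.45 µg/mL
Css,min = Css,max × e^(−kτ) = 46.45 × 0.3240 ≈ 15.0 µg/mL

15.0 µg/mL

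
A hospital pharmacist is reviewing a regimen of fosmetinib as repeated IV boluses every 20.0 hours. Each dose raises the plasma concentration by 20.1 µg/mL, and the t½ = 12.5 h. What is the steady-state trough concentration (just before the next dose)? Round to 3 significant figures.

9.89 µg/mL

k = ln 2 / 12.5 = 0.05545 h⁻¹
Fraction remaining after one interval: e^(−kτ) = e^(−0.05545 × 20.0) = 0.3299
R = 1 / (1 − 0.3299) = 1.492
Css,max = 20.1 × 1.492 = 29.99 µg/mL
Css,min = Css,max × e^(−kτ) = 29.99 × 0.3299 ≈ 9.89 µg/mL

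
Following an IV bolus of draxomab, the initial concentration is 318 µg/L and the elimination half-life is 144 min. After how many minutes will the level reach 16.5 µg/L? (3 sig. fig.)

615 minutes

k = ln 2 / 144 = 0.004814 min⁻¹
C(t) = C₀ e^(−kt)  ⇒  t = ln(C₀/C) / k
t = ln(318/16.5) / 0.004814 = 2.959 / 0.004814 ≈ 615 minutes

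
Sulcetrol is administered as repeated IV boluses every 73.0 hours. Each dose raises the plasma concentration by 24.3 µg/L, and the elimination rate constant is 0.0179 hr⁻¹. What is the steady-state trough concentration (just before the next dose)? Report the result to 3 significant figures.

Fraction remaining after one interval: e^(−kτ) = e^(−0.01790 × 73.0) = 0.2707
R = 1 / (1 − 0.2707) = 1.371
Css,max = 24.3 × 1.371 = 33.32 µg/L
Css,min = Css,max × e^(−kτ) = 33.32 × 0.2707 ≈ 9.02 µg/L

9.02 µg/L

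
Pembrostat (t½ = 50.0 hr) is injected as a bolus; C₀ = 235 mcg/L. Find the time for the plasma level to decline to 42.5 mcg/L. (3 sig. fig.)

123 hours

k = ln 2 / 50.0 = 0.01386 hr⁻¹
C(t) = C₀ e^(−kt)  ⇒  t = ln(C₀/C) / k
t = ln(235/42.5) / 0.01386 = 1.710 / 0.01386 ≈ 123 hours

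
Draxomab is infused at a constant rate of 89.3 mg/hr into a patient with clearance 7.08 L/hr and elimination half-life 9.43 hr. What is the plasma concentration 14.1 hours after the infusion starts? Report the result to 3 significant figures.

8.14 mg/L

Css = rate / CL = 89.3 / 7.08 = 12.61 mg/L
k = ln 2 / 9.43 = 0.07350 hr⁻¹
C(t) = Css (1 − e^(−kt)) = 12.61 × (1 − e^(−1.036)) = 12.61 × 0.6453 ≈ 8.14 mg/L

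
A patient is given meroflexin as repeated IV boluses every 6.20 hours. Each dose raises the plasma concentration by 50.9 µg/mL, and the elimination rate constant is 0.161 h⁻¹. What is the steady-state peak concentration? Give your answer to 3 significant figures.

Fraction remaining after one interval: e^(−kτ) = e^(−0.1610 × 6.20) = 0.3685
R = 1 / (1 − 0.3685) = 1.584
Css,max = 50.9 × 1.584 ≈ 80.6 µg/mL

80.6 µg/mL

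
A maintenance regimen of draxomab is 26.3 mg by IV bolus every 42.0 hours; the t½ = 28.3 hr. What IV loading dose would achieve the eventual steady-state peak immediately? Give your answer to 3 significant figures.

40.9 mg

k = ln 2 / 28.3 = 0.02449 hr⁻¹
Accumulation ratio R = 1 / (1 − e^(−kτ)) = 1 / (1 − e^(−0.02449×42.0)) = 1 / (1 − 0.3575) = 1.556
Loading dose = maintenance dose × R = 26.3 × 1.556 ≈ 40.9 mg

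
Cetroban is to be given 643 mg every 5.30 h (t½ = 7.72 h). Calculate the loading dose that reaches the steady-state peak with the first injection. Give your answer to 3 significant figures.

1700 mg

k = ln 2 / 7.72 = 0.08979 h⁻¹
Accumulation ratio R = 1 / (1 − e^(−kτ)) = 1 / (1 − e^(−0.08979×5.30)) = 1 / (1 − 0.6213) = 2.641
Loading dose = maintenance dose × R = 643 × 2.641 ≈ 1700 mg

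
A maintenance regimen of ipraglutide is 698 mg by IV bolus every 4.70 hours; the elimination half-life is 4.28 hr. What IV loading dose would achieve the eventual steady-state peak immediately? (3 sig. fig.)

1310 mg

k = ln 2 / 4.28 = 0.1620 hr⁻¹
Accumulation ratio R = 1 / (1 − e^(−kτ)) = 1 / (1 − e^(−0.1620×4.70)) = 1 / (1 − 0.4671) = 1.877
Loading dose = maintenance dose × R = 698 × 1.877 ≈ 1310 mg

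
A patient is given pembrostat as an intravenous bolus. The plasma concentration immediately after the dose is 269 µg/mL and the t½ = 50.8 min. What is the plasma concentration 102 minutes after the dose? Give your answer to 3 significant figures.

k = ln 2 / 50.8 = 0.01364 min⁻¹
102 min is 2.008 half-lives, so C = 269 × (1/2)^2.008 = 269 × 0.2486 ≈ 66.9 µg/mL

66.9 µg/mL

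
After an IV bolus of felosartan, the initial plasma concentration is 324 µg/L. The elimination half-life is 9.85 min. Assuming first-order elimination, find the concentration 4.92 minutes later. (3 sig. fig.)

229 µg/L

k = ln 2 / 9.85 = 0.07037 min⁻¹
C(t) = C₀ e^(−kt) = 324 × e^(−0.07037 × 4.92) = 324 × e^(−0.3462) = 324 × 0.7074 ≈ 229 µg/L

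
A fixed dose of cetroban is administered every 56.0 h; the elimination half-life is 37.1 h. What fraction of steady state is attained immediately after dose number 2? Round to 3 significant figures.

k = ln 2 / 37.1 = 0.01868 h⁻¹
f_n = 1 − e^(−nkτ) = 1 − e^(−2 × 0.01868 × 56.0) = 1 − e^(−2.093) = 1 − 0.1234 ≈ 0.877

0.877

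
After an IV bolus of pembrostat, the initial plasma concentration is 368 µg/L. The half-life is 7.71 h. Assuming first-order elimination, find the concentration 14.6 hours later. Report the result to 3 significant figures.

99.0 µg/L

k = ln 2 / 7.71 = 0.08990 h⁻¹
14.6 h is 1.894 half-lives, so C = 368 × (1/2)^1.894 = 368 × 0.2691 ≈ 99.0 µg/L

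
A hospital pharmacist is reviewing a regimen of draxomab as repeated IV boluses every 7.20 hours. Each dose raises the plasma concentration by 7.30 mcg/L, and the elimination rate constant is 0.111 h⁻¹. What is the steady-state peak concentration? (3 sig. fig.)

13.3 mcg/L

Fraction remaining after one interval: e^(−kτ) = e^(−0.1110 × 7.20) = 0.4497
R = 1 / (1 − 0.4497) = 1.817
Css,max = 7.30 × 1.817 ≈ 13.3 mcg/L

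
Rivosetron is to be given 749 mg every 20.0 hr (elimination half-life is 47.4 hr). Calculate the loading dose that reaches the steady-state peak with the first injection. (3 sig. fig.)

2950 mg

k = ln 2 / 47.4 = 0.01462 hr⁻¹
Accumulation ratio R = 1 / (1 − e^(−kτ)) = 1 / (1 − e^(−0.01462×20.0)) = 1 / (1 − 0.7464) = 3.944
Loading dose = maintenance dose × R = 749 × 3.944 ≈ 2950 mg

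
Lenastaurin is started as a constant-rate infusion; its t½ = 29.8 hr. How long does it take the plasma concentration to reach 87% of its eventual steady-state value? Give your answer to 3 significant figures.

k = ln 2 / 29.8 = 0.02326 hr⁻¹
f = 1 − e^(−kt)  ⇒  t = −ln(1 − f) / k
t = −ln(1 − 0.87) / 0.02326 = 2.040 / 0.02326 ≈ 87.7 hours

87.7 hours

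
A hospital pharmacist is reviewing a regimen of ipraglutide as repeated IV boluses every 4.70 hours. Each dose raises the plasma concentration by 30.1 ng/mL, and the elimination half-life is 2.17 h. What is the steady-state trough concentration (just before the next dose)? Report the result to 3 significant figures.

8.63 ng/mL

k = ln 2 / 2.17 = 0.3194 h⁻¹
Fraction remaining after one interval: e^(−kτ) = e^(−0.3194 × 4.70) = 0.2228
R = 1 / (1 − 0.2228) = 1.287
Css,max = 30.1 × 1.287 = 38.73 ng/mL
Css,min = Css,max × e^(−kτ) = 38.73 × 0.2228 ≈ 8.63 ng/mL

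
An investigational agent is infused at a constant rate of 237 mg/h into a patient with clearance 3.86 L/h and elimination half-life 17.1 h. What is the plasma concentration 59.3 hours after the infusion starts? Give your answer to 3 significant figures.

55.8 µg/mL

Css = rate / CL = 237 / 3.86 = 61.40 µg/mL
k = ln 2 / 17.1 = 0.04053 h⁻¹
C(t) = Css (1 − e^(−kt)) = 61.40 × (1 − e^(−2.404)) = 61.40 × 0.9096 ≈ 55.8 µg/mL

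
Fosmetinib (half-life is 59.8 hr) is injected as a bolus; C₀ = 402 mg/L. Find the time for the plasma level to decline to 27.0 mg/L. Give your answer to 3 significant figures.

233 hours

k = ln 2 / 59.8 = 0.01159 hr⁻¹
C(t) = C₀ e^(−kt)  ⇒  t = ln(C₀/C) / k
t = ln(402/27.0) / 0.01159 = 2.701 / 0.01159 ≈ 233 hours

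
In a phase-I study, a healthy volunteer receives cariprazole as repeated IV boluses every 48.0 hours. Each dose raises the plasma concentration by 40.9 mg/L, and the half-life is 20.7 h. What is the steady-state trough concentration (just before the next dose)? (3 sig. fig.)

k = ln 2 / 20.7 = 0.03349 h⁻¹
Fraction remaining after one interval: e^(−kτ) = e^(−0.03349 × 48.0) = 0.2004
R = 1 / (1 − 0.2004) = 1.251
Css,max = 40.9 × 1.251 = 51.15 mg/L
Css,min = Css,max × e^(−kτ) = 51.15 × 0.2004 ≈ 10.3 mg/L

10.3 mg/L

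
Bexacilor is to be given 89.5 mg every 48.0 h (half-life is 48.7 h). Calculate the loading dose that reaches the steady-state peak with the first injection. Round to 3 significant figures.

k = ln 2 / 48.7 = 0.01423 h⁻¹
Accumulation ratio R = 1 / (1 − e^(−kτ)) = 1 / (1 − e^(−0.01423×48.0)) = 1 / (1 − 0.5050) = 2.020
Loading dose = maintenance dose × R = 89.5 × 2.020 ≈ 181 mg

181 mg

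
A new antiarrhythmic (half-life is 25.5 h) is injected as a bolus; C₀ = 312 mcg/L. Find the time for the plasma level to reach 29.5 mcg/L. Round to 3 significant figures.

k = ln 2 / 25.5 = 0.02718 h⁻¹
C(t) = C₀ e^(−kt)  ⇒  t = ln(C₀/C) / k
t = ln(312/29.5) / 0.02718 = 2.359 / 0.02718 ≈ 86.8 hours

86.8 hours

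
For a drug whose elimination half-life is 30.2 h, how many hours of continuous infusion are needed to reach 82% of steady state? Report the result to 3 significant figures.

74.7 hours

k = ln 2 / 30.2 = 0.02295 h⁻¹
f = 1 − e^(−kt)  ⇒  t = −ln(1 − f) / k
t = −ln(1 − 0.82) / 0.02295 = 1.715 / 0.02295 ≈ 74.7 hours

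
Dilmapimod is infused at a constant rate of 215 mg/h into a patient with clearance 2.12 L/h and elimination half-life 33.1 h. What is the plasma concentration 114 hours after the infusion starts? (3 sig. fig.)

Css = rate / CL = 215 / 2.12 = 101.4 mg/L
k = ln 2 / 33.1 = 0.02094 h⁻¹
C(t) = Css (1 − e^(−kt)) = 101.4 × (1 − e^(−2.387)) = 101.4 × 0.9081 ≈ 92.1 mg/L

92.1 mg/L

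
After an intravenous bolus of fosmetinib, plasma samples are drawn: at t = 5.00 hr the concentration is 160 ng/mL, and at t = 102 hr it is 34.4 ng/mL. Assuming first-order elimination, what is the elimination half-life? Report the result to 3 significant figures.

k = ln(C₁/C₂) / (t₂ − t₁) = ln(160/34.4) / (102 − 5.00)
  = 1.537 / 97.00 = 0.01585 hr⁻¹
t½ = ln 2 / k = ln 2 / 0.01585 ≈ 43.7 hours

43.7 hours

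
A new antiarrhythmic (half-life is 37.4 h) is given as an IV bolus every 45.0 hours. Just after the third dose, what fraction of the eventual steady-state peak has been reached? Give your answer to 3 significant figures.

0.918

k = ln 2 / 37.4 = 0.01853 h⁻¹
f_n = 1 − e^(−nkτ) = 1 − e^(−3 × 0.01853 × 45.0) = 1 − e^(−2.502) = 1 − 0.08192 ≈ 0.918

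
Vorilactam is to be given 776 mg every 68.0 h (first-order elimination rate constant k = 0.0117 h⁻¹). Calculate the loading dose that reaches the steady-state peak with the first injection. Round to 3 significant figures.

Accumulation ratio R = 1 / (1 − e^(−kτ)) = 1 / (1 − e^(−0.01170×68.0)) = 1 / (1 − 0.4513) = 1.823
Loading dose = maintenance dose × R = 776 × 1.823 ≈ 1410 mg

1410 mg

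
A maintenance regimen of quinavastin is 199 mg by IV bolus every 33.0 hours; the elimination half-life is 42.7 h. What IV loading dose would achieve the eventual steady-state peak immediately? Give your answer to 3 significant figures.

480 mg

k = ln 2 / 42.7 = 0.01623 h⁻¹
Accumulation ratio R = 1 / (1 − e^(−kτ)) = 1 / (1 − e^(−0.01623×33.0)) = 1 / (1 − 0.5853) = 2.411
Loading dose = maintenance dose × R = 199 × 2.411 ≈ 480 mg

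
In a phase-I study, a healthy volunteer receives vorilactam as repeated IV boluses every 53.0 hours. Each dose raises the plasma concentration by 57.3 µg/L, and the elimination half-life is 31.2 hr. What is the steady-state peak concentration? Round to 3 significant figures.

82.8 µg/L

k = ln 2 / 31.2 = 0.02222 hr⁻¹
Fraction remaining after one interval: e^(−kτ) = e^(−0.02222 × 53.0) = 0.3081
R = 1 / (1 − 0.3081) = 1.445
Css,max = 57.3 × 1.445 ≈ 82.8 µg/L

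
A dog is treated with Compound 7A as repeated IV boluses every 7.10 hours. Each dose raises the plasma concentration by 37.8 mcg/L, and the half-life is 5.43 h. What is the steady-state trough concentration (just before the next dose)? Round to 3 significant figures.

25.6 mcg/L

k = ln 2 / 5.43 = 0.1277 h⁻¹
Fraction remaining after one interval: e^(−kτ) = e^(−0.1277 × 7.10) = 0.4040
R = 1 / (1 − 0.4040) = 1.678
Css,max = 37.8 × 1.678 = 63.42 mcg/L
Css,min = Css,max × e^(−kτ) = 63.42 × 0.4040 ≈ 25.6 mcg/L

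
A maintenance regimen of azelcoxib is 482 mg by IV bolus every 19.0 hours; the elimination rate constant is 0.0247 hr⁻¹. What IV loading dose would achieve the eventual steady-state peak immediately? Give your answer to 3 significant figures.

Accumulation ratio R = 1 / (1 − e^(−kτ)) = 1 / (1 − e^(−0.02470×19.0)) = 1 / (1 − 0.6254) = 2.670
Loading dose = maintenance dose × R = 482 × 2.670 ≈ 1290 mg

1290 mg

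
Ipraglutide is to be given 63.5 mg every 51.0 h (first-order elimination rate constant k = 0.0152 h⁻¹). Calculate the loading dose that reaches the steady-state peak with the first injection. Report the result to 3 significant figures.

118 mg

Accumulation ratio R = 1 / (1 − e^(−kτ)) = 1 / (1 − e^(−0.01520×51.0)) = 1 / (1 − 0.4606) = 1.854
Loading dose = maintenance dose × R = 63.5 × 1.854 ≈ 118 mg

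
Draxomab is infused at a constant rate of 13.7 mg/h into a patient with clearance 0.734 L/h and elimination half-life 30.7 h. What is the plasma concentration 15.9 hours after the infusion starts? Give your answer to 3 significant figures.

Css = rate / CL = 13.7 / 0.734 = 18.66 mg/L
k = ln 2 / 30.7 = 0.02258 h⁻¹
C(t) = Css (1 − e^(−kt)) = 18.66 × (1 − e^(−0.3590)) = 18.66 × 0.3016 ≈ 5.63 mg/L

5.63 mg/L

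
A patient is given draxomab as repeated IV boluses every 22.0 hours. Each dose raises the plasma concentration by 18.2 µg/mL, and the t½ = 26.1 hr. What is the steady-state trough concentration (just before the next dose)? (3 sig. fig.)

22.9 µg/mL

k = ln 2 / 26.1 = 0.02656 hr⁻¹
Fraction remaining after one interval: e^(−kτ) = e^(−0.02656 × 22.0) = 0.5575
R = 1 / (1 − 0.5575) = 2.260
Css,max = 18.2 × 2.260 = 41.13 µg/mL
Css,min = Css,max × e^(−kτ) = 41.13 × 0.5575 ≈ 22.9 µg/mL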